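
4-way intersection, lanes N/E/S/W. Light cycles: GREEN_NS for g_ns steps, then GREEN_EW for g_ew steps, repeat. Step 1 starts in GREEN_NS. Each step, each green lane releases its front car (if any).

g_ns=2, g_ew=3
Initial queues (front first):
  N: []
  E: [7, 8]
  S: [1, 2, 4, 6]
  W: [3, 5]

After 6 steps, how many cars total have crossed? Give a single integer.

Step 1 [NS]: N:empty,E:wait,S:car1-GO,W:wait | queues: N=0 E=2 S=3 W=2
Step 2 [NS]: N:empty,E:wait,S:car2-GO,W:wait | queues: N=0 E=2 S=2 W=2
Step 3 [EW]: N:wait,E:car7-GO,S:wait,W:car3-GO | queues: N=0 E=1 S=2 W=1
Step 4 [EW]: N:wait,E:car8-GO,S:wait,W:car5-GO | queues: N=0 E=0 S=2 W=0
Step 5 [EW]: N:wait,E:empty,S:wait,W:empty | queues: N=0 E=0 S=2 W=0
Step 6 [NS]: N:empty,E:wait,S:car4-GO,W:wait | queues: N=0 E=0 S=1 W=0
Cars crossed by step 6: 7

Answer: 7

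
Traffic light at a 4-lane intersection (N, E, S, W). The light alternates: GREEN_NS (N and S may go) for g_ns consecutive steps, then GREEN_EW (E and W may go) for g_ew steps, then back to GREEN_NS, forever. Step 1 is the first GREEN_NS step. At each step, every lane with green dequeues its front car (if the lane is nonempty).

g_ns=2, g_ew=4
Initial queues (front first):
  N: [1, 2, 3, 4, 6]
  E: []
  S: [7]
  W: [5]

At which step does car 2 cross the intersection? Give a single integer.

Step 1 [NS]: N:car1-GO,E:wait,S:car7-GO,W:wait | queues: N=4 E=0 S=0 W=1
Step 2 [NS]: N:car2-GO,E:wait,S:empty,W:wait | queues: N=3 E=0 S=0 W=1
Step 3 [EW]: N:wait,E:empty,S:wait,W:car5-GO | queues: N=3 E=0 S=0 W=0
Step 4 [EW]: N:wait,E:empty,S:wait,W:empty | queues: N=3 E=0 S=0 W=0
Step 5 [EW]: N:wait,E:empty,S:wait,W:empty | queues: N=3 E=0 S=0 W=0
Step 6 [EW]: N:wait,E:empty,S:wait,W:empty | queues: N=3 E=0 S=0 W=0
Step 7 [NS]: N:car3-GO,E:wait,S:empty,W:wait | queues: N=2 E=0 S=0 W=0
Step 8 [NS]: N:car4-GO,E:wait,S:empty,W:wait | queues: N=1 E=0 S=0 W=0
Step 9 [EW]: N:wait,E:empty,S:wait,W:empty | queues: N=1 E=0 S=0 W=0
Step 10 [EW]: N:wait,E:empty,S:wait,W:empty | queues: N=1 E=0 S=0 W=0
Step 11 [EW]: N:wait,E:empty,S:wait,W:empty | queues: N=1 E=0 S=0 W=0
Step 12 [EW]: N:wait,E:empty,S:wait,W:empty | queues: N=1 E=0 S=0 W=0
Step 13 [NS]: N:car6-GO,E:wait,S:empty,W:wait | queues: N=0 E=0 S=0 W=0
Car 2 crosses at step 2

2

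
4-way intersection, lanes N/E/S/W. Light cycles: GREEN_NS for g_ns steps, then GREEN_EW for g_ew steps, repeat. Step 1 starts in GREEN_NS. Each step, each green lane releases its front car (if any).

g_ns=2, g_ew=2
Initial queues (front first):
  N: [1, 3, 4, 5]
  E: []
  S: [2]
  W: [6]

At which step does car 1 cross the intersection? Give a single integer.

Step 1 [NS]: N:car1-GO,E:wait,S:car2-GO,W:wait | queues: N=3 E=0 S=0 W=1
Step 2 [NS]: N:car3-GO,E:wait,S:empty,W:wait | queues: N=2 E=0 S=0 W=1
Step 3 [EW]: N:wait,E:empty,S:wait,W:car6-GO | queues: N=2 E=0 S=0 W=0
Step 4 [EW]: N:wait,E:empty,S:wait,W:empty | queues: N=2 E=0 S=0 W=0
Step 5 [NS]: N:car4-GO,E:wait,S:empty,W:wait | queues: N=1 E=0 S=0 W=0
Step 6 [NS]: N:car5-GO,E:wait,S:empty,W:wait | queues: N=0 E=0 S=0 W=0
Car 1 crosses at step 1

1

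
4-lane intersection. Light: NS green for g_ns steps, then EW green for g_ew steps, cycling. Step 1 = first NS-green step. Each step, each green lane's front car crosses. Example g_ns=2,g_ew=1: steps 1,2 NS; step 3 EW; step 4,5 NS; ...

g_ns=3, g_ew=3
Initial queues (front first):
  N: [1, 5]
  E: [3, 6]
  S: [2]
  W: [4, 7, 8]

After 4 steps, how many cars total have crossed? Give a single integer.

Answer: 5

Derivation:
Step 1 [NS]: N:car1-GO,E:wait,S:car2-GO,W:wait | queues: N=1 E=2 S=0 W=3
Step 2 [NS]: N:car5-GO,E:wait,S:empty,W:wait | queues: N=0 E=2 S=0 W=3
Step 3 [NS]: N:empty,E:wait,S:empty,W:wait | queues: N=0 E=2 S=0 W=3
Step 4 [EW]: N:wait,E:car3-GO,S:wait,W:car4-GO | queues: N=0 E=1 S=0 W=2
Cars crossed by step 4: 5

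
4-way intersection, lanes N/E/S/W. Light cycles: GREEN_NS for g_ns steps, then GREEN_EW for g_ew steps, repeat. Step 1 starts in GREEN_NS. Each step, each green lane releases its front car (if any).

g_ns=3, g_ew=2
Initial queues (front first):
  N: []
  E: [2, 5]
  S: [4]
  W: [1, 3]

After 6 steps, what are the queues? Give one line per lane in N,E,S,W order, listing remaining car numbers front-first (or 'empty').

Step 1 [NS]: N:empty,E:wait,S:car4-GO,W:wait | queues: N=0 E=2 S=0 W=2
Step 2 [NS]: N:empty,E:wait,S:empty,W:wait | queues: N=0 E=2 S=0 W=2
Step 3 [NS]: N:empty,E:wait,S:empty,W:wait | queues: N=0 E=2 S=0 W=2
Step 4 [EW]: N:wait,E:car2-GO,S:wait,W:car1-GO | queues: N=0 E=1 S=0 W=1
Step 5 [EW]: N:wait,E:car5-GO,S:wait,W:car3-GO | queues: N=0 E=0 S=0 W=0

N: empty
E: empty
S: empty
W: empty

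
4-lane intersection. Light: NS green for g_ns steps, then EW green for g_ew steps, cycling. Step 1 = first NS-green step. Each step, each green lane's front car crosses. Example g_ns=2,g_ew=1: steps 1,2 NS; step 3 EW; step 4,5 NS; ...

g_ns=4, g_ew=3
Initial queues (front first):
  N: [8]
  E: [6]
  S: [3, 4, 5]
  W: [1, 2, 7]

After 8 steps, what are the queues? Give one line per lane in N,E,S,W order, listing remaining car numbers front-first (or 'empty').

Step 1 [NS]: N:car8-GO,E:wait,S:car3-GO,W:wait | queues: N=0 E=1 S=2 W=3
Step 2 [NS]: N:empty,E:wait,S:car4-GO,W:wait | queues: N=0 E=1 S=1 W=3
Step 3 [NS]: N:empty,E:wait,S:car5-GO,W:wait | queues: N=0 E=1 S=0 W=3
Step 4 [NS]: N:empty,E:wait,S:empty,W:wait | queues: N=0 E=1 S=0 W=3
Step 5 [EW]: N:wait,E:car6-GO,S:wait,W:car1-GO | queues: N=0 E=0 S=0 W=2
Step 6 [EW]: N:wait,E:empty,S:wait,W:car2-GO | queues: N=0 E=0 S=0 W=1
Step 7 [EW]: N:wait,E:empty,S:wait,W:car7-GO | queues: N=0 E=0 S=0 W=0

N: empty
E: empty
S: empty
W: empty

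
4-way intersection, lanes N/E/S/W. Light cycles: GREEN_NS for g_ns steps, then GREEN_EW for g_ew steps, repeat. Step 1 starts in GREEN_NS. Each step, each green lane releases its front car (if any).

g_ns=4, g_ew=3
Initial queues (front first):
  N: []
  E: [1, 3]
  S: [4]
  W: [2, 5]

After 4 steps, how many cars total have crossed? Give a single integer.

Step 1 [NS]: N:empty,E:wait,S:car4-GO,W:wait | queues: N=0 E=2 S=0 W=2
Step 2 [NS]: N:empty,E:wait,S:empty,W:wait | queues: N=0 E=2 S=0 W=2
Step 3 [NS]: N:empty,E:wait,S:empty,W:wait | queues: N=0 E=2 S=0 W=2
Step 4 [NS]: N:empty,E:wait,S:empty,W:wait | queues: N=0 E=2 S=0 W=2
Cars crossed by step 4: 1

Answer: 1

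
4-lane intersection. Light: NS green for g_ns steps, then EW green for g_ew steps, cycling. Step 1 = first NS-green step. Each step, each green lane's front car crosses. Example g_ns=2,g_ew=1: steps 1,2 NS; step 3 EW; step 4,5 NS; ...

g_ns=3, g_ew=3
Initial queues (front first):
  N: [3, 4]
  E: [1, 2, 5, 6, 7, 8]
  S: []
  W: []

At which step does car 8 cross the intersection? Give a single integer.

Step 1 [NS]: N:car3-GO,E:wait,S:empty,W:wait | queues: N=1 E=6 S=0 W=0
Step 2 [NS]: N:car4-GO,E:wait,S:empty,W:wait | queues: N=0 E=6 S=0 W=0
Step 3 [NS]: N:empty,E:wait,S:empty,W:wait | queues: N=0 E=6 S=0 W=0
Step 4 [EW]: N:wait,E:car1-GO,S:wait,W:empty | queues: N=0 E=5 S=0 W=0
Step 5 [EW]: N:wait,E:car2-GO,S:wait,W:empty | queues: N=0 E=4 S=0 W=0
Step 6 [EW]: N:wait,E:car5-GO,S:wait,W:empty | queues: N=0 E=3 S=0 W=0
Step 7 [NS]: N:empty,E:wait,S:empty,W:wait | queues: N=0 E=3 S=0 W=0
Step 8 [NS]: N:empty,E:wait,S:empty,W:wait | queues: N=0 E=3 S=0 W=0
Step 9 [NS]: N:empty,E:wait,S:empty,W:wait | queues: N=0 E=3 S=0 W=0
Step 10 [EW]: N:wait,E:car6-GO,S:wait,W:empty | queues: N=0 E=2 S=0 W=0
Step 11 [EW]: N:wait,E:car7-GO,S:wait,W:empty | queues: N=0 E=1 S=0 W=0
Step 12 [EW]: N:wait,E:car8-GO,S:wait,W:empty | queues: N=0 E=0 S=0 W=0
Car 8 crosses at step 12

12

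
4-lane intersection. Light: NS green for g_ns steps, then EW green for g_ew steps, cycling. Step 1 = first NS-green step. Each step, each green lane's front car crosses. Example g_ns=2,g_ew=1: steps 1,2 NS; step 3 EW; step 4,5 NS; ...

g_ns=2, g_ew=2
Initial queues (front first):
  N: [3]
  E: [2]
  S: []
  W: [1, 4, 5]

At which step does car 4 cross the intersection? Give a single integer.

Step 1 [NS]: N:car3-GO,E:wait,S:empty,W:wait | queues: N=0 E=1 S=0 W=3
Step 2 [NS]: N:empty,E:wait,S:empty,W:wait | queues: N=0 E=1 S=0 W=3
Step 3 [EW]: N:wait,E:car2-GO,S:wait,W:car1-GO | queues: N=0 E=0 S=0 W=2
Step 4 [EW]: N:wait,E:empty,S:wait,W:car4-GO | queues: N=0 E=0 S=0 W=1
Step 5 [NS]: N:empty,E:wait,S:empty,W:wait | queues: N=0 E=0 S=0 W=1
Step 6 [NS]: N:empty,E:wait,S:empty,W:wait | queues: N=0 E=0 S=0 W=1
Step 7 [EW]: N:wait,E:empty,S:wait,W:car5-GO | queues: N=0 E=0 S=0 W=0
Car 4 crosses at step 4

4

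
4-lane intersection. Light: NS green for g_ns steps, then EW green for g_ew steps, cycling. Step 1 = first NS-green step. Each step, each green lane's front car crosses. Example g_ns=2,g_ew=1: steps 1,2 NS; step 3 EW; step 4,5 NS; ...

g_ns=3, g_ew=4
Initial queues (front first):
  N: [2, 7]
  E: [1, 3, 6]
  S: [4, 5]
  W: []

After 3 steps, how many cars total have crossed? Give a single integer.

Answer: 4

Derivation:
Step 1 [NS]: N:car2-GO,E:wait,S:car4-GO,W:wait | queues: N=1 E=3 S=1 W=0
Step 2 [NS]: N:car7-GO,E:wait,S:car5-GO,W:wait | queues: N=0 E=3 S=0 W=0
Step 3 [NS]: N:empty,E:wait,S:empty,W:wait | queues: N=0 E=3 S=0 W=0
Cars crossed by step 3: 4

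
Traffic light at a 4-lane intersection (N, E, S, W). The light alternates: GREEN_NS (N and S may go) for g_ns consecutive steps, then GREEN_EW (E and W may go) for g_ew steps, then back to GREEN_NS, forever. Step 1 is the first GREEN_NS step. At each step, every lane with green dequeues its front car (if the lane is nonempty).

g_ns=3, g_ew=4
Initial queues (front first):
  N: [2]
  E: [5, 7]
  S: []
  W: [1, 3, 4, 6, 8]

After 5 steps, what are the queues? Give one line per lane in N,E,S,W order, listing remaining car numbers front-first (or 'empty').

Step 1 [NS]: N:car2-GO,E:wait,S:empty,W:wait | queues: N=0 E=2 S=0 W=5
Step 2 [NS]: N:empty,E:wait,S:empty,W:wait | queues: N=0 E=2 S=0 W=5
Step 3 [NS]: N:empty,E:wait,S:empty,W:wait | queues: N=0 E=2 S=0 W=5
Step 4 [EW]: N:wait,E:car5-GO,S:wait,W:car1-GO | queues: N=0 E=1 S=0 W=4
Step 5 [EW]: N:wait,E:car7-GO,S:wait,W:car3-GO | queues: N=0 E=0 S=0 W=3

N: empty
E: empty
S: empty
W: 4 6 8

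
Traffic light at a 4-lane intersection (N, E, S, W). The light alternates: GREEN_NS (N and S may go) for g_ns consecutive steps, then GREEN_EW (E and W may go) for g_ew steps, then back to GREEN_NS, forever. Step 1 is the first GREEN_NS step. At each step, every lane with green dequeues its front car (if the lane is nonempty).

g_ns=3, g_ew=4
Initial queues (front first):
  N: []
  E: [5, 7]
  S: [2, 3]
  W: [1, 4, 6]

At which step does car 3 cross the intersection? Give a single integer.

Step 1 [NS]: N:empty,E:wait,S:car2-GO,W:wait | queues: N=0 E=2 S=1 W=3
Step 2 [NS]: N:empty,E:wait,S:car3-GO,W:wait | queues: N=0 E=2 S=0 W=3
Step 3 [NS]: N:empty,E:wait,S:empty,W:wait | queues: N=0 E=2 S=0 W=3
Step 4 [EW]: N:wait,E:car5-GO,S:wait,W:car1-GO | queues: N=0 E=1 S=0 W=2
Step 5 [EW]: N:wait,E:car7-GO,S:wait,W:car4-GO | queues: N=0 E=0 S=0 W=1
Step 6 [EW]: N:wait,E:empty,S:wait,W:car6-GO | queues: N=0 E=0 S=0 W=0
Car 3 crosses at step 2

2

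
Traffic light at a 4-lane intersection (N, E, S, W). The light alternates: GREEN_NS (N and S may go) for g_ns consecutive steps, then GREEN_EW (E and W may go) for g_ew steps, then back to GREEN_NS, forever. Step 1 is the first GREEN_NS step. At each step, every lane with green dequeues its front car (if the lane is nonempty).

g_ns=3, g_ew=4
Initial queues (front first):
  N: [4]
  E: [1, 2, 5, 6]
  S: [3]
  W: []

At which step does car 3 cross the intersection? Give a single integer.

Step 1 [NS]: N:car4-GO,E:wait,S:car3-GO,W:wait | queues: N=0 E=4 S=0 W=0
Step 2 [NS]: N:empty,E:wait,S:empty,W:wait | queues: N=0 E=4 S=0 W=0
Step 3 [NS]: N:empty,E:wait,S:empty,W:wait | queues: N=0 E=4 S=0 W=0
Step 4 [EW]: N:wait,E:car1-GO,S:wait,W:empty | queues: N=0 E=3 S=0 W=0
Step 5 [EW]: N:wait,E:car2-GO,S:wait,W:empty | queues: N=0 E=2 S=0 W=0
Step 6 [EW]: N:wait,E:car5-GO,S:wait,W:empty | queues: N=0 E=1 S=0 W=0
Step 7 [EW]: N:wait,E:car6-GO,S:wait,W:empty | queues: N=0 E=0 S=0 W=0
Car 3 crosses at step 1

1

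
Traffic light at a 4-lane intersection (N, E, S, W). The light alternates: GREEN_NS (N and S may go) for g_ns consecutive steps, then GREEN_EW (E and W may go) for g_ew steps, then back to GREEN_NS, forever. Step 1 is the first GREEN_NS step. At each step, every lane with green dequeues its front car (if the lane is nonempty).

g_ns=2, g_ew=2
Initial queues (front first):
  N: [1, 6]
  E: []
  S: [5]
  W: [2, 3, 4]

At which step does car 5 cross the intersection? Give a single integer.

Step 1 [NS]: N:car1-GO,E:wait,S:car5-GO,W:wait | queues: N=1 E=0 S=0 W=3
Step 2 [NS]: N:car6-GO,E:wait,S:empty,W:wait | queues: N=0 E=0 S=0 W=3
Step 3 [EW]: N:wait,E:empty,S:wait,W:car2-GO | queues: N=0 E=0 S=0 W=2
Step 4 [EW]: N:wait,E:empty,S:wait,W:car3-GO | queues: N=0 E=0 S=0 W=1
Step 5 [NS]: N:empty,E:wait,S:empty,W:wait | queues: N=0 E=0 S=0 W=1
Step 6 [NS]: N:empty,E:wait,S:empty,W:wait | queues: N=0 E=0 S=0 W=1
Step 7 [EW]: N:wait,E:empty,S:wait,W:car4-GO | queues: N=0 E=0 S=0 W=0
Car 5 crosses at step 1

1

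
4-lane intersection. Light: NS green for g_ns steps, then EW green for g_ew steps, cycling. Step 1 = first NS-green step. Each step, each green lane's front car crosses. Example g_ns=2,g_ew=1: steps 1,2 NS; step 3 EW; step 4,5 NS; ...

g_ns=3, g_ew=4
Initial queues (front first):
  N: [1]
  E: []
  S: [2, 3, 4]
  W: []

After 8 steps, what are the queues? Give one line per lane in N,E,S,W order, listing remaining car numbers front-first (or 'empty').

Step 1 [NS]: N:car1-GO,E:wait,S:car2-GO,W:wait | queues: N=0 E=0 S=2 W=0
Step 2 [NS]: N:empty,E:wait,S:car3-GO,W:wait | queues: N=0 E=0 S=1 W=0
Step 3 [NS]: N:empty,E:wait,S:car4-GO,W:wait | queues: N=0 E=0 S=0 W=0

N: empty
E: empty
S: empty
W: empty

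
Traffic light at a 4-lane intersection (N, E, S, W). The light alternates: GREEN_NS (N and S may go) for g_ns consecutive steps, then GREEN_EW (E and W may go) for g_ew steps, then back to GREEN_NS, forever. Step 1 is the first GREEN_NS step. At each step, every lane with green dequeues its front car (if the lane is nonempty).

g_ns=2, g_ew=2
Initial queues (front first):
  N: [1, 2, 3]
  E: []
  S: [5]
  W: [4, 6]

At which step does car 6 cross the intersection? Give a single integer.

Step 1 [NS]: N:car1-GO,E:wait,S:car5-GO,W:wait | queues: N=2 E=0 S=0 W=2
Step 2 [NS]: N:car2-GO,E:wait,S:empty,W:wait | queues: N=1 E=0 S=0 W=2
Step 3 [EW]: N:wait,E:empty,S:wait,W:car4-GO | queues: N=1 E=0 S=0 W=1
Step 4 [EW]: N:wait,E:empty,S:wait,W:car6-GO | queues: N=1 E=0 S=0 W=0
Step 5 [NS]: N:car3-GO,E:wait,S:empty,W:wait | queues: N=0 E=0 S=0 W=0
Car 6 crosses at step 4

4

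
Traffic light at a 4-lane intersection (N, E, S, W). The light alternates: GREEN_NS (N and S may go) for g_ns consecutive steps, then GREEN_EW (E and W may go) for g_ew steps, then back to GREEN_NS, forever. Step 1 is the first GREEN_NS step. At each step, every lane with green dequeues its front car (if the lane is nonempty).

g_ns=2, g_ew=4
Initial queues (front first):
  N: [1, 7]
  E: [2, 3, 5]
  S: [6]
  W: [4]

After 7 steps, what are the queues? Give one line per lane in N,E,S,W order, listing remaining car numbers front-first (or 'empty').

Step 1 [NS]: N:car1-GO,E:wait,S:car6-GO,W:wait | queues: N=1 E=3 S=0 W=1
Step 2 [NS]: N:car7-GO,E:wait,S:empty,W:wait | queues: N=0 E=3 S=0 W=1
Step 3 [EW]: N:wait,E:car2-GO,S:wait,W:car4-GO | queues: N=0 E=2 S=0 W=0
Step 4 [EW]: N:wait,E:car3-GO,S:wait,W:empty | queues: N=0 E=1 S=0 W=0
Step 5 [EW]: N:wait,E:car5-GO,S:wait,W:empty | queues: N=0 E=0 S=0 W=0

N: empty
E: empty
S: empty
W: empty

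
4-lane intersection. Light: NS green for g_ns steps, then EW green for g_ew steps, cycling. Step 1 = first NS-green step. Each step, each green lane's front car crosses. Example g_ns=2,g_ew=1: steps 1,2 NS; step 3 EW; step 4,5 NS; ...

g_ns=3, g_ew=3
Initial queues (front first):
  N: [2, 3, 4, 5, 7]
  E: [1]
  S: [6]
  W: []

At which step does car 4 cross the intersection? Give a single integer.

Step 1 [NS]: N:car2-GO,E:wait,S:car6-GO,W:wait | queues: N=4 E=1 S=0 W=0
Step 2 [NS]: N:car3-GO,E:wait,S:empty,W:wait | queues: N=3 E=1 S=0 W=0
Step 3 [NS]: N:car4-GO,E:wait,S:empty,W:wait | queues: N=2 E=1 S=0 W=0
Step 4 [EW]: N:wait,E:car1-GO,S:wait,W:empty | queues: N=2 E=0 S=0 W=0
Step 5 [EW]: N:wait,E:empty,S:wait,W:empty | queues: N=2 E=0 S=0 W=0
Step 6 [EW]: N:wait,E:empty,S:wait,W:empty | queues: N=2 E=0 S=0 W=0
Step 7 [NS]: N:car5-GO,E:wait,S:empty,W:wait | queues: N=1 E=0 S=0 W=0
Step 8 [NS]: N:car7-GO,E:wait,S:empty,W:wait | queues: N=0 E=0 S=0 W=0
Car 4 crosses at step 3

3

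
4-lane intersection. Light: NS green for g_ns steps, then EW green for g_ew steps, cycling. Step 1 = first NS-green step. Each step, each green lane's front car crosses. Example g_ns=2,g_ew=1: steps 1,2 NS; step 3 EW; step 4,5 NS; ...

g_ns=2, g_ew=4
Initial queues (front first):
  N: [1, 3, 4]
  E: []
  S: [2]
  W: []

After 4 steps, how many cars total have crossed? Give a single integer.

Step 1 [NS]: N:car1-GO,E:wait,S:car2-GO,W:wait | queues: N=2 E=0 S=0 W=0
Step 2 [NS]: N:car3-GO,E:wait,S:empty,W:wait | queues: N=1 E=0 S=0 W=0
Step 3 [EW]: N:wait,E:empty,S:wait,W:empty | queues: N=1 E=0 S=0 W=0
Step 4 [EW]: N:wait,E:empty,S:wait,W:empty | queues: N=1 E=0 S=0 W=0
Cars crossed by step 4: 3

Answer: 3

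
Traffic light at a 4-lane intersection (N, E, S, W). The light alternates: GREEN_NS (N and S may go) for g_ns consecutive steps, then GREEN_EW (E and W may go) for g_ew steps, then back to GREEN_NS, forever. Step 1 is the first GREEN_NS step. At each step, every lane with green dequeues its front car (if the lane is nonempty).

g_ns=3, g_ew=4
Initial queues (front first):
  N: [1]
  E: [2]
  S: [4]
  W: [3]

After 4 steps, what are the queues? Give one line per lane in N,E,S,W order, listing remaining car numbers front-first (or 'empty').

Step 1 [NS]: N:car1-GO,E:wait,S:car4-GO,W:wait | queues: N=0 E=1 S=0 W=1
Step 2 [NS]: N:empty,E:wait,S:empty,W:wait | queues: N=0 E=1 S=0 W=1
Step 3 [NS]: N:empty,E:wait,S:empty,W:wait | queues: N=0 E=1 S=0 W=1
Step 4 [EW]: N:wait,E:car2-GO,S:wait,W:car3-GO | queues: N=0 E=0 S=0 W=0

N: empty
E: empty
S: empty
W: empty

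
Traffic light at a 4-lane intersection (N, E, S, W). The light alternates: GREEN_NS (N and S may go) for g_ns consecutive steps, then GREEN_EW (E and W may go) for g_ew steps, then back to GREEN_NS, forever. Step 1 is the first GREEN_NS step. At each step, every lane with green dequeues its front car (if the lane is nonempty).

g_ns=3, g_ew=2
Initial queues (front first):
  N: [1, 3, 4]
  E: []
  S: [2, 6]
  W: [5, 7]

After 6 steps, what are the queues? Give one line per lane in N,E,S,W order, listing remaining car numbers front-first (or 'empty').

Step 1 [NS]: N:car1-GO,E:wait,S:car2-GO,W:wait | queues: N=2 E=0 S=1 W=2
Step 2 [NS]: N:car3-GO,E:wait,S:car6-GO,W:wait | queues: N=1 E=0 S=0 W=2
Step 3 [NS]: N:car4-GO,E:wait,S:empty,W:wait | queues: N=0 E=0 S=0 W=2
Step 4 [EW]: N:wait,E:empty,S:wait,W:car5-GO | queues: N=0 E=0 S=0 W=1
Step 5 [EW]: N:wait,E:empty,S:wait,W:car7-GO | queues: N=0 E=0 S=0 W=0

N: empty
E: empty
S: empty
W: empty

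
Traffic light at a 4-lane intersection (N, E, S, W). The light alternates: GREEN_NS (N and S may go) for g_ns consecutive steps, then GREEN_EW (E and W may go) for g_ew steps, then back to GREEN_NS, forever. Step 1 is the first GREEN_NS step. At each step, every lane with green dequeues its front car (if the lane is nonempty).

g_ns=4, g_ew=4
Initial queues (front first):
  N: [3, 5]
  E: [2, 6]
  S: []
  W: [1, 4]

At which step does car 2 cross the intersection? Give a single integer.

Step 1 [NS]: N:car3-GO,E:wait,S:empty,W:wait | queues: N=1 E=2 S=0 W=2
Step 2 [NS]: N:car5-GO,E:wait,S:empty,W:wait | queues: N=0 E=2 S=0 W=2
Step 3 [NS]: N:empty,E:wait,S:empty,W:wait | queues: N=0 E=2 S=0 W=2
Step 4 [NS]: N:empty,E:wait,S:empty,W:wait | queues: N=0 E=2 S=0 W=2
Step 5 [EW]: N:wait,E:car2-GO,S:wait,W:car1-GO | queues: N=0 E=1 S=0 W=1
Step 6 [EW]: N:wait,E:car6-GO,S:wait,W:car4-GO | queues: N=0 E=0 S=0 W=0
Car 2 crosses at step 5

5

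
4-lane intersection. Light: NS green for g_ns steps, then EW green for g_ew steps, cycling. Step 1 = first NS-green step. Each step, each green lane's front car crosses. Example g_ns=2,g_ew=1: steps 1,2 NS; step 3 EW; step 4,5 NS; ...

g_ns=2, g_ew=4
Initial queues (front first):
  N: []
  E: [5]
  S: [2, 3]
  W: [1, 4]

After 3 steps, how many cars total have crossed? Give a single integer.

Answer: 4

Derivation:
Step 1 [NS]: N:empty,E:wait,S:car2-GO,W:wait | queues: N=0 E=1 S=1 W=2
Step 2 [NS]: N:empty,E:wait,S:car3-GO,W:wait | queues: N=0 E=1 S=0 W=2
Step 3 [EW]: N:wait,E:car5-GO,S:wait,W:car1-GO | queues: N=0 E=0 S=0 W=1
Cars crossed by step 3: 4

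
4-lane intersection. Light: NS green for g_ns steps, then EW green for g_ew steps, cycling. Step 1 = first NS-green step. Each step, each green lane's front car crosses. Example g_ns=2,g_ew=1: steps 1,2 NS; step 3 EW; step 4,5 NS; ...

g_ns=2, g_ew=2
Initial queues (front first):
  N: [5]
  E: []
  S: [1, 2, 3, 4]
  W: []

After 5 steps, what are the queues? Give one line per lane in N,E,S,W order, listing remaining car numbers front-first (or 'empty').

Step 1 [NS]: N:car5-GO,E:wait,S:car1-GO,W:wait | queues: N=0 E=0 S=3 W=0
Step 2 [NS]: N:empty,E:wait,S:car2-GO,W:wait | queues: N=0 E=0 S=2 W=0
Step 3 [EW]: N:wait,E:empty,S:wait,W:empty | queues: N=0 E=0 S=2 W=0
Step 4 [EW]: N:wait,E:empty,S:wait,W:empty | queues: N=0 E=0 S=2 W=0
Step 5 [NS]: N:empty,E:wait,S:car3-GO,W:wait | queues: N=0 E=0 S=1 W=0

N: empty
E: empty
S: 4
W: empty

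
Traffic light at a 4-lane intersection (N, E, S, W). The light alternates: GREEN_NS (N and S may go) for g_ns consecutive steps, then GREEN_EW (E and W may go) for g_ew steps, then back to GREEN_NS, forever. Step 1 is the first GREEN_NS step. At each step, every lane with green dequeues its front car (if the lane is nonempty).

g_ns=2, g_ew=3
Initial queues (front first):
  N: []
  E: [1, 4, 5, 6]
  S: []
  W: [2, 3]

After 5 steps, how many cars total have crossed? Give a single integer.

Answer: 5

Derivation:
Step 1 [NS]: N:empty,E:wait,S:empty,W:wait | queues: N=0 E=4 S=0 W=2
Step 2 [NS]: N:empty,E:wait,S:empty,W:wait | queues: N=0 E=4 S=0 W=2
Step 3 [EW]: N:wait,E:car1-GO,S:wait,W:car2-GO | queues: N=0 E=3 S=0 W=1
Step 4 [EW]: N:wait,E:car4-GO,S:wait,W:car3-GO | queues: N=0 E=2 S=0 W=0
Step 5 [EW]: N:wait,E:car5-GO,S:wait,W:empty | queues: N=0 E=1 S=0 W=0
Cars crossed by step 5: 5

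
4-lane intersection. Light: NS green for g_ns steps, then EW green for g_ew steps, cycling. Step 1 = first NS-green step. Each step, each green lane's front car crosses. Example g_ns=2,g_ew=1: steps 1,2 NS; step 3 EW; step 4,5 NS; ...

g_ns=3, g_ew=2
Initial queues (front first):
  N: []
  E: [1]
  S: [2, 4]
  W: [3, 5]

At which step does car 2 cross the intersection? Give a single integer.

Step 1 [NS]: N:empty,E:wait,S:car2-GO,W:wait | queues: N=0 E=1 S=1 W=2
Step 2 [NS]: N:empty,E:wait,S:car4-GO,W:wait | queues: N=0 E=1 S=0 W=2
Step 3 [NS]: N:empty,E:wait,S:empty,W:wait | queues: N=0 E=1 S=0 W=2
Step 4 [EW]: N:wait,E:car1-GO,S:wait,W:car3-GO | queues: N=0 E=0 S=0 W=1
Step 5 [EW]: N:wait,E:empty,S:wait,W:car5-GO | queues: N=0 E=0 S=0 W=0
Car 2 crosses at step 1

1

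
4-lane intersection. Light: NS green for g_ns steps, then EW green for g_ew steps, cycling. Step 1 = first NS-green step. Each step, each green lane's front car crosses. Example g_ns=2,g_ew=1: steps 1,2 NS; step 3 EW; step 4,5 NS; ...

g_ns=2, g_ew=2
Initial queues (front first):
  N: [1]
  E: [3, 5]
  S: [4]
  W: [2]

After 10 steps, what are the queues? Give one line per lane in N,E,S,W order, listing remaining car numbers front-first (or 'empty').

Step 1 [NS]: N:car1-GO,E:wait,S:car4-GO,W:wait | queues: N=0 E=2 S=0 W=1
Step 2 [NS]: N:empty,E:wait,S:empty,W:wait | queues: N=0 E=2 S=0 W=1
Step 3 [EW]: N:wait,E:car3-GO,S:wait,W:car2-GO | queues: N=0 E=1 S=0 W=0
Step 4 [EW]: N:wait,E:car5-GO,S:wait,W:empty | queues: N=0 E=0 S=0 W=0

N: empty
E: empty
S: empty
W: empty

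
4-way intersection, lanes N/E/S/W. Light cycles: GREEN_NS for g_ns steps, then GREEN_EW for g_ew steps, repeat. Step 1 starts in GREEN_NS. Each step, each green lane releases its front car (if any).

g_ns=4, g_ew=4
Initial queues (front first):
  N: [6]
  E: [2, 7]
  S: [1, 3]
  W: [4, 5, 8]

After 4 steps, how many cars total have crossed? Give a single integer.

Step 1 [NS]: N:car6-GO,E:wait,S:car1-GO,W:wait | queues: N=0 E=2 S=1 W=3
Step 2 [NS]: N:empty,E:wait,S:car3-GO,W:wait | queues: N=0 E=2 S=0 W=3
Step 3 [NS]: N:empty,E:wait,S:empty,W:wait | queues: N=0 E=2 S=0 W=3
Step 4 [NS]: N:empty,E:wait,S:empty,W:wait | queues: N=0 E=2 S=0 W=3
Cars crossed by step 4: 3

Answer: 3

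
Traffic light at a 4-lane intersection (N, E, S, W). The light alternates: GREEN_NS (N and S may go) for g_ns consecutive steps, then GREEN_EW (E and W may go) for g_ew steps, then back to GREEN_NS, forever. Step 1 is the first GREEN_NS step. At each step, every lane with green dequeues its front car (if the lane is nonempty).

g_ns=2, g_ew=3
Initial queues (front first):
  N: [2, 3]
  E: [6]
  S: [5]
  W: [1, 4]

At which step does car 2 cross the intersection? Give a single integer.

Step 1 [NS]: N:car2-GO,E:wait,S:car5-GO,W:wait | queues: N=1 E=1 S=0 W=2
Step 2 [NS]: N:car3-GO,E:wait,S:empty,W:wait | queues: N=0 E=1 S=0 W=2
Step 3 [EW]: N:wait,E:car6-GO,S:wait,W:car1-GO | queues: N=0 E=0 S=0 W=1
Step 4 [EW]: N:wait,E:empty,S:wait,W:car4-GO | queues: N=0 E=0 S=0 W=0
Car 2 crosses at step 1

1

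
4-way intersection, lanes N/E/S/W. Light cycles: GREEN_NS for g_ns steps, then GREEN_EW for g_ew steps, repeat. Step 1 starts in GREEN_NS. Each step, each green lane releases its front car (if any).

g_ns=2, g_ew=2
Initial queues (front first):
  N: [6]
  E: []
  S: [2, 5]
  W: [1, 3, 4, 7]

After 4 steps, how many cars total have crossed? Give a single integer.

Step 1 [NS]: N:car6-GO,E:wait,S:car2-GO,W:wait | queues: N=0 E=0 S=1 W=4
Step 2 [NS]: N:empty,E:wait,S:car5-GO,W:wait | queues: N=0 E=0 S=0 W=4
Step 3 [EW]: N:wait,E:empty,S:wait,W:car1-GO | queues: N=0 E=0 S=0 W=3
Step 4 [EW]: N:wait,E:empty,S:wait,W:car3-GO | queues: N=0 E=0 S=0 W=2
Cars crossed by step 4: 5

Answer: 5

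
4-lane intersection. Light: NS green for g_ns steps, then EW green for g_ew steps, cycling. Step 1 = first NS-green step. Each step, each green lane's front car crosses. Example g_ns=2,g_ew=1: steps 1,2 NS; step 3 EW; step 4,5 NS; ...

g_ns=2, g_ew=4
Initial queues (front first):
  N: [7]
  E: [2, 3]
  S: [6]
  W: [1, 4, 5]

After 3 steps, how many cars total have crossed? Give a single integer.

Answer: 4

Derivation:
Step 1 [NS]: N:car7-GO,E:wait,S:car6-GO,W:wait | queues: N=0 E=2 S=0 W=3
Step 2 [NS]: N:empty,E:wait,S:empty,W:wait | queues: N=0 E=2 S=0 W=3
Step 3 [EW]: N:wait,E:car2-GO,S:wait,W:car1-GO | queues: N=0 E=1 S=0 W=2
Cars crossed by step 3: 4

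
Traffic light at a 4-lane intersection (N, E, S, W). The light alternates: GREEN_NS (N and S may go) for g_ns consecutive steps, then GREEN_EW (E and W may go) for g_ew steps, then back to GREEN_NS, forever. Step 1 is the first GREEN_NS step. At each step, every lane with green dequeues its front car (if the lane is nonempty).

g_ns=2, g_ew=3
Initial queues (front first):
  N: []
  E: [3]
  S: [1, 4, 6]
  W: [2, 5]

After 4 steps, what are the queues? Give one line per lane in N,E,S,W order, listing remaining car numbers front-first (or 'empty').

Step 1 [NS]: N:empty,E:wait,S:car1-GO,W:wait | queues: N=0 E=1 S=2 W=2
Step 2 [NS]: N:empty,E:wait,S:car4-GO,W:wait | queues: N=0 E=1 S=1 W=2
Step 3 [EW]: N:wait,E:car3-GO,S:wait,W:car2-GO | queues: N=0 E=0 S=1 W=1
Step 4 [EW]: N:wait,E:empty,S:wait,W:car5-GO | queues: N=0 E=0 S=1 W=0

N: empty
E: empty
S: 6
W: empty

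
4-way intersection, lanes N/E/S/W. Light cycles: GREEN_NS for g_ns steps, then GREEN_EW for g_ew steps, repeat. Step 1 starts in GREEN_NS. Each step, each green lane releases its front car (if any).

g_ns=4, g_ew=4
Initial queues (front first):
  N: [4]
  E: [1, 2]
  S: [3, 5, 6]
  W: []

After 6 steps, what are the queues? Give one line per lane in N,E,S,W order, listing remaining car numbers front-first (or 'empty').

Step 1 [NS]: N:car4-GO,E:wait,S:car3-GO,W:wait | queues: N=0 E=2 S=2 W=0
Step 2 [NS]: N:empty,E:wait,S:car5-GO,W:wait | queues: N=0 E=2 S=1 W=0
Step 3 [NS]: N:empty,E:wait,S:car6-GO,W:wait | queues: N=0 E=2 S=0 W=0
Step 4 [NS]: N:empty,E:wait,S:empty,W:wait | queues: N=0 E=2 S=0 W=0
Step 5 [EW]: N:wait,E:car1-GO,S:wait,W:empty | queues: N=0 E=1 S=0 W=0
Step 6 [EW]: N:wait,E:car2-GO,S:wait,W:empty | queues: N=0 E=0 S=0 W=0

N: empty
E: empty
S: empty
W: empty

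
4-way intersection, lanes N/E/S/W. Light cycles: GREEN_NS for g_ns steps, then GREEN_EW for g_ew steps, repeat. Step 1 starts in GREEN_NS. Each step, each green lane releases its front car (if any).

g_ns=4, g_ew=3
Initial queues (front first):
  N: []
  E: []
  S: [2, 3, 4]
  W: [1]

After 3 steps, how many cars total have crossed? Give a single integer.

Step 1 [NS]: N:empty,E:wait,S:car2-GO,W:wait | queues: N=0 E=0 S=2 W=1
Step 2 [NS]: N:empty,E:wait,S:car3-GO,W:wait | queues: N=0 E=0 S=1 W=1
Step 3 [NS]: N:empty,E:wait,S:car4-GO,W:wait | queues: N=0 E=0 S=0 W=1
Cars crossed by step 3: 3

Answer: 3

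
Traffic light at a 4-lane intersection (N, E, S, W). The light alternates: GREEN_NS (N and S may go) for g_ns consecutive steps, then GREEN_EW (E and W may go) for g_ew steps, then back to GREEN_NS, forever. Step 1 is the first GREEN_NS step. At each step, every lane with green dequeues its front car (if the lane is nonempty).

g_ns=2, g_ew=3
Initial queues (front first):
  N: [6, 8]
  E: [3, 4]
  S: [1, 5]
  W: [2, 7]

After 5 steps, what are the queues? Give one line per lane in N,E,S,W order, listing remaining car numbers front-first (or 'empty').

Step 1 [NS]: N:car6-GO,E:wait,S:car1-GO,W:wait | queues: N=1 E=2 S=1 W=2
Step 2 [NS]: N:car8-GO,E:wait,S:car5-GO,W:wait | queues: N=0 E=2 S=0 W=2
Step 3 [EW]: N:wait,E:car3-GO,S:wait,W:car2-GO | queues: N=0 E=1 S=0 W=1
Step 4 [EW]: N:wait,E:car4-GO,S:wait,W:car7-GO | queues: N=0 E=0 S=0 W=0

N: empty
E: empty
S: empty
W: empty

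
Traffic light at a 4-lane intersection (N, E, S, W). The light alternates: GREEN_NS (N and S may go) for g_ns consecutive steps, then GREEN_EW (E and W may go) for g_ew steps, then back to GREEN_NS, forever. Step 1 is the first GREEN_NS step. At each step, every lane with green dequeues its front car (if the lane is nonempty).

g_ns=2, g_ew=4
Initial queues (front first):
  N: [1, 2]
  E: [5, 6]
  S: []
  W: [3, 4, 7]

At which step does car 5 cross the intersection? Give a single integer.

Step 1 [NS]: N:car1-GO,E:wait,S:empty,W:wait | queues: N=1 E=2 S=0 W=3
Step 2 [NS]: N:car2-GO,E:wait,S:empty,W:wait | queues: N=0 E=2 S=0 W=3
Step 3 [EW]: N:wait,E:car5-GO,S:wait,W:car3-GO | queues: N=0 E=1 S=0 W=2
Step 4 [EW]: N:wait,E:car6-GO,S:wait,W:car4-GO | queues: N=0 E=0 S=0 W=1
Step 5 [EW]: N:wait,E:empty,S:wait,W:car7-GO | queues: N=0 E=0 S=0 W=0
Car 5 crosses at step 3

3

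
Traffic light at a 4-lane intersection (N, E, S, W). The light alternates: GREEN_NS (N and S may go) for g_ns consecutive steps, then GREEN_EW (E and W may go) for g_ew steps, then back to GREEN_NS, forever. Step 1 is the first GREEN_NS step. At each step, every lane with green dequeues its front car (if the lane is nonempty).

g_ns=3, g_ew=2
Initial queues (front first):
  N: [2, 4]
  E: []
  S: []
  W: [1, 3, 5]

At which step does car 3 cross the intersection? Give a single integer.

Step 1 [NS]: N:car2-GO,E:wait,S:empty,W:wait | queues: N=1 E=0 S=0 W=3
Step 2 [NS]: N:car4-GO,E:wait,S:empty,W:wait | queues: N=0 E=0 S=0 W=3
Step 3 [NS]: N:empty,E:wait,S:empty,W:wait | queues: N=0 E=0 S=0 W=3
Step 4 [EW]: N:wait,E:empty,S:wait,W:car1-GO | queues: N=0 E=0 S=0 W=2
Step 5 [EW]: N:wait,E:empty,S:wait,W:car3-GO | queues: N=0 E=0 S=0 W=1
Step 6 [NS]: N:empty,E:wait,S:empty,W:wait | queues: N=0 E=0 S=0 W=1
Step 7 [NS]: N:empty,E:wait,S:empty,W:wait | queues: N=0 E=0 S=0 W=1
Step 8 [NS]: N:empty,E:wait,S:empty,W:wait | queues: N=0 E=0 S=0 W=1
Step 9 [EW]: N:wait,E:empty,S:wait,W:car5-GO | queues: N=0 E=0 S=0 W=0
Car 3 crosses at step 5

5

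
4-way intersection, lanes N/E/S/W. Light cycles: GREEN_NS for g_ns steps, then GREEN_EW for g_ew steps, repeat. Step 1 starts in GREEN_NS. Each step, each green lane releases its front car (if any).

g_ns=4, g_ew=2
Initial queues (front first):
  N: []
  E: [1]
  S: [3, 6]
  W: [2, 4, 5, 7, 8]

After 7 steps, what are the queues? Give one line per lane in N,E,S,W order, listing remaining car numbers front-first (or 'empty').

Step 1 [NS]: N:empty,E:wait,S:car3-GO,W:wait | queues: N=0 E=1 S=1 W=5
Step 2 [NS]: N:empty,E:wait,S:car6-GO,W:wait | queues: N=0 E=1 S=0 W=5
Step 3 [NS]: N:empty,E:wait,S:empty,W:wait | queues: N=0 E=1 S=0 W=5
Step 4 [NS]: N:empty,E:wait,S:empty,W:wait | queues: N=0 E=1 S=0 W=5
Step 5 [EW]: N:wait,E:car1-GO,S:wait,W:car2-GO | queues: N=0 E=0 S=0 W=4
Step 6 [EW]: N:wait,E:empty,S:wait,W:car4-GO | queues: N=0 E=0 S=0 W=3
Step 7 [NS]: N:empty,E:wait,S:empty,W:wait | queues: N=0 E=0 S=0 W=3

N: empty
E: empty
S: empty
W: 5 7 8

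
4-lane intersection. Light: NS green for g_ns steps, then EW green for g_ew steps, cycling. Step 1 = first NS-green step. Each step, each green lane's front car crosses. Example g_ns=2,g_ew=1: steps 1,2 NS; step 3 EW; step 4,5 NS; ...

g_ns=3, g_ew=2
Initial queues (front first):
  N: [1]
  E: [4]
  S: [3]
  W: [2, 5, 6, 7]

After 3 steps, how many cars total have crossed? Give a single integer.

Step 1 [NS]: N:car1-GO,E:wait,S:car3-GO,W:wait | queues: N=0 E=1 S=0 W=4
Step 2 [NS]: N:empty,E:wait,S:empty,W:wait | queues: N=0 E=1 S=0 W=4
Step 3 [NS]: N:empty,E:wait,S:empty,W:wait | queues: N=0 E=1 S=0 W=4
Cars crossed by step 3: 2

Answer: 2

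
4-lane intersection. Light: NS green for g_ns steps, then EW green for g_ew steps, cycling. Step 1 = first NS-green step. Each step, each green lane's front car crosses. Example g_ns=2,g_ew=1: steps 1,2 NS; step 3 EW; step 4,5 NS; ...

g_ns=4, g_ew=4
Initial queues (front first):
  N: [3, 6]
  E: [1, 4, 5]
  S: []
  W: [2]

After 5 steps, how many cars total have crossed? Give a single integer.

Answer: 4

Derivation:
Step 1 [NS]: N:car3-GO,E:wait,S:empty,W:wait | queues: N=1 E=3 S=0 W=1
Step 2 [NS]: N:car6-GO,E:wait,S:empty,W:wait | queues: N=0 E=3 S=0 W=1
Step 3 [NS]: N:empty,E:wait,S:empty,W:wait | queues: N=0 E=3 S=0 W=1
Step 4 [NS]: N:empty,E:wait,S:empty,W:wait | queues: N=0 E=3 S=0 W=1
Step 5 [EW]: N:wait,E:car1-GO,S:wait,W:car2-GO | queues: N=0 E=2 S=0 W=0
Cars crossed by step 5: 4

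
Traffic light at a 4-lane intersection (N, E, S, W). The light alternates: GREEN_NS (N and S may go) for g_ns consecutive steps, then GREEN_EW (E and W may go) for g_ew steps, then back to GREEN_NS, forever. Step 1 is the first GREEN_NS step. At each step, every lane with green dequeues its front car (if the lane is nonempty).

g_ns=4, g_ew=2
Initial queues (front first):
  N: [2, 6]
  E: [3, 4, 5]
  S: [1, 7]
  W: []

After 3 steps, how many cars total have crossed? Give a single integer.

Answer: 4

Derivation:
Step 1 [NS]: N:car2-GO,E:wait,S:car1-GO,W:wait | queues: N=1 E=3 S=1 W=0
Step 2 [NS]: N:car6-GO,E:wait,S:car7-GO,W:wait | queues: N=0 E=3 S=0 W=0
Step 3 [NS]: N:empty,E:wait,S:empty,W:wait | queues: N=0 E=3 S=0 W=0
Cars crossed by step 3: 4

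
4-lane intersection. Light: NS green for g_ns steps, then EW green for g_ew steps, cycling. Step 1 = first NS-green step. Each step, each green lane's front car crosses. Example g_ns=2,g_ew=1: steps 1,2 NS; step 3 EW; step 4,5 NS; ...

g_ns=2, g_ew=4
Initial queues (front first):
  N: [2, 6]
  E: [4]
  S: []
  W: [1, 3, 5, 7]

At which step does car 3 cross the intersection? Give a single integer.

Step 1 [NS]: N:car2-GO,E:wait,S:empty,W:wait | queues: N=1 E=1 S=0 W=4
Step 2 [NS]: N:car6-GO,E:wait,S:empty,W:wait | queues: N=0 E=1 S=0 W=4
Step 3 [EW]: N:wait,E:car4-GO,S:wait,W:car1-GO | queues: N=0 E=0 S=0 W=3
Step 4 [EW]: N:wait,E:empty,S:wait,W:car3-GO | queues: N=0 E=0 S=0 W=2
Step 5 [EW]: N:wait,E:empty,S:wait,W:car5-GO | queues: N=0 E=0 S=0 W=1
Step 6 [EW]: N:wait,E:empty,S:wait,W:car7-GO | queues: N=0 E=0 S=0 W=0
Car 3 crosses at step 4

4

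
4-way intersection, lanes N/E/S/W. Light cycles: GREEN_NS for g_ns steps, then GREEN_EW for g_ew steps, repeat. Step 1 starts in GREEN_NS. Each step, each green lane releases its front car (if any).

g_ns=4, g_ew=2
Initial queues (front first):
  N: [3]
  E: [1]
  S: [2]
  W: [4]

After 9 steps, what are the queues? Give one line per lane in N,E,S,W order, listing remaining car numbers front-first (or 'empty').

Step 1 [NS]: N:car3-GO,E:wait,S:car2-GO,W:wait | queues: N=0 E=1 S=0 W=1
Step 2 [NS]: N:empty,E:wait,S:empty,W:wait | queues: N=0 E=1 S=0 W=1
Step 3 [NS]: N:empty,E:wait,S:empty,W:wait | queues: N=0 E=1 S=0 W=1
Step 4 [NS]: N:empty,E:wait,S:empty,W:wait | queues: N=0 E=1 S=0 W=1
Step 5 [EW]: N:wait,E:car1-GO,S:wait,W:car4-GO | queues: N=0 E=0 S=0 W=0

N: empty
E: empty
S: empty
W: empty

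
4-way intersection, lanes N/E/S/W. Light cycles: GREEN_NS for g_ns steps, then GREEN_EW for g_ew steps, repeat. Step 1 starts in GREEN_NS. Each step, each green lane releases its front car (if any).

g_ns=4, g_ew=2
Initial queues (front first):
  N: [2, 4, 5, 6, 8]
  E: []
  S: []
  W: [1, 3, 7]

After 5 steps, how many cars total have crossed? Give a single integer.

Answer: 5

Derivation:
Step 1 [NS]: N:car2-GO,E:wait,S:empty,W:wait | queues: N=4 E=0 S=0 W=3
Step 2 [NS]: N:car4-GO,E:wait,S:empty,W:wait | queues: N=3 E=0 S=0 W=3
Step 3 [NS]: N:car5-GO,E:wait,S:empty,W:wait | queues: N=2 E=0 S=0 W=3
Step 4 [NS]: N:car6-GO,E:wait,S:empty,W:wait | queues: N=1 E=0 S=0 W=3
Step 5 [EW]: N:wait,E:empty,S:wait,W:car1-GO | queues: N=1 E=0 S=0 W=2
Cars crossed by step 5: 5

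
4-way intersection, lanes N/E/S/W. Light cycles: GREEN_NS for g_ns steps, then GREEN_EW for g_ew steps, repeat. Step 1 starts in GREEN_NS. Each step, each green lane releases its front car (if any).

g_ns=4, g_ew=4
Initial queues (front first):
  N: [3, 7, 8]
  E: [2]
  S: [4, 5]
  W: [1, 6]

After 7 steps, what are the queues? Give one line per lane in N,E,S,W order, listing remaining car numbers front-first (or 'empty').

Step 1 [NS]: N:car3-GO,E:wait,S:car4-GO,W:wait | queues: N=2 E=1 S=1 W=2
Step 2 [NS]: N:car7-GO,E:wait,S:car5-GO,W:wait | queues: N=1 E=1 S=0 W=2
Step 3 [NS]: N:car8-GO,E:wait,S:empty,W:wait | queues: N=0 E=1 S=0 W=2
Step 4 [NS]: N:empty,E:wait,S:empty,W:wait | queues: N=0 E=1 S=0 W=2
Step 5 [EW]: N:wait,E:car2-GO,S:wait,W:car1-GO | queues: N=0 E=0 S=0 W=1
Step 6 [EW]: N:wait,E:empty,S:wait,W:car6-GO | queues: N=0 E=0 S=0 W=0

N: empty
E: empty
S: empty
W: empty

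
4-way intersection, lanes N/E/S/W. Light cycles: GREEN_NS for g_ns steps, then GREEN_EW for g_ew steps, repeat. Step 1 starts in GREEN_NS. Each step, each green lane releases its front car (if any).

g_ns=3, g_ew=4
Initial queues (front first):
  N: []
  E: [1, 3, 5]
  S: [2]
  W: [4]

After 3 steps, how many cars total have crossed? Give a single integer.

Step 1 [NS]: N:empty,E:wait,S:car2-GO,W:wait | queues: N=0 E=3 S=0 W=1
Step 2 [NS]: N:empty,E:wait,S:empty,W:wait | queues: N=0 E=3 S=0 W=1
Step 3 [NS]: N:empty,E:wait,S:empty,W:wait | queues: N=0 E=3 S=0 W=1
Cars crossed by step 3: 1

Answer: 1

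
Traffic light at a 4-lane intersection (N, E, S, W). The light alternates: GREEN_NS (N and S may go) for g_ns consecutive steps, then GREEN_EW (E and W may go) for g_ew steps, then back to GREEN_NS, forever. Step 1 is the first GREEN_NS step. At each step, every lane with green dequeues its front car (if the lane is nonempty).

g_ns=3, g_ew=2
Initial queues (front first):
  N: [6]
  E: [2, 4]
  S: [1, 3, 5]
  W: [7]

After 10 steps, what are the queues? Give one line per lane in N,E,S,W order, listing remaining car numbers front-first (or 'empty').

Step 1 [NS]: N:car6-GO,E:wait,S:car1-GO,W:wait | queues: N=0 E=2 S=2 W=1
Step 2 [NS]: N:empty,E:wait,S:car3-GO,W:wait | queues: N=0 E=2 S=1 W=1
Step 3 [NS]: N:empty,E:wait,S:car5-GO,W:wait | queues: N=0 E=2 S=0 W=1
Step 4 [EW]: N:wait,E:car2-GO,S:wait,W:car7-GO | queues: N=0 E=1 S=0 W=0
Step 5 [EW]: N:wait,E:car4-GO,S:wait,W:empty | queues: N=0 E=0 S=0 W=0

N: empty
E: empty
S: empty
W: empty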